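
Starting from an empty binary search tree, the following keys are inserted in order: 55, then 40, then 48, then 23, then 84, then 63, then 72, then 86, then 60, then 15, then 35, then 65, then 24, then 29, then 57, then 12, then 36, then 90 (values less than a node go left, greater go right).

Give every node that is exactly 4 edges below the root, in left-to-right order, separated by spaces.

12 24 36 57 65

Resulting structure (node: left, right):
  55: L=40, R=84
  40: L=23, R=48
  48: L=–, R=–
  23: L=15, R=35
  84: L=63, R=86
  63: L=60, R=72
  72: L=65, R=–
  86: L=–, R=90
  60: L=57, R=–
  15: L=12, R=–
  35: L=24, R=36
  65: L=–, R=–
  24: L=–, R=29
  29: L=–, R=–
  57: L=–, R=–
  12: L=–, R=–
  36: L=–, R=–
  90: L=–, R=–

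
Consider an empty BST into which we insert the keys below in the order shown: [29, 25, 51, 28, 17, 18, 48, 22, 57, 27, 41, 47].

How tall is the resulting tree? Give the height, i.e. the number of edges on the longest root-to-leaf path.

29: root
25: left child of 29 (depth 1)
51: right child of 29 (depth 1)
28: right child of 25 (depth 2)
17: left child of 25 (depth 2)
18: right child of 17 (depth 3)
48: left child of 51 (depth 2)
22: right child of 18 (depth 4)
57: right child of 51 (depth 2)
27: left child of 28 (depth 3)
41: left child of 48 (depth 3)
47: right child of 41 (depth 4)

The deepest node is 22 at depth 4.

4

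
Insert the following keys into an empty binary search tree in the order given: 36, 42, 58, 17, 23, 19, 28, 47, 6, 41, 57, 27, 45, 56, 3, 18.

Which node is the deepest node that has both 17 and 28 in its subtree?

17

Resulting structure (node: left, right):
  36: L=17, R=42
  42: L=41, R=58
  58: L=47, R=–
  17: L=6, R=23
  23: L=19, R=28
  19: L=18, R=–
  28: L=27, R=–
  47: L=45, R=57
  6: L=3, R=–
  41: L=–, R=–
  57: L=56, R=–
  27: L=–, R=–
  45: L=–, R=–
  56: L=–, R=–
  3: L=–, R=–
  18: L=–, R=–

Path to 17: 36 → 17
Path to 28: 36 → 17 → 23 → 28
17 lies on both paths and is an ancestor of the other node.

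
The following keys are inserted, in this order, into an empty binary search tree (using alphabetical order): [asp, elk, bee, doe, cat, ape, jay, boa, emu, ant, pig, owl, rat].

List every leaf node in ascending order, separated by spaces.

Insert asp: tree is empty, so asp becomes the root.
Insert elk: elk > asp → go right. Place as right child of asp.
Insert bee: bee > asp → go right; bee < elk → go left. Place as left child of elk.
Insert doe: doe > asp → go right; doe < elk → go left; doe > bee → go right. Place as right child of bee.
Insert cat: cat > asp → go right; cat < elk → go left; cat > bee → go right; cat < doe → go left. Place as left child of doe.
Insert ape: ape < asp → go left. Place as left child of asp.
Insert jay: jay > asp → go right; jay > elk → go right. Place as right child of elk.
Insert boa: boa > asp → go right; boa < elk → go left; boa > bee → go right; boa < doe → go left; boa < cat → go left. Place as left child of cat.
Insert emu: emu > asp → go right; emu > elk → go right; emu < jay → go left. Place as left child of jay.
Insert ant: ant < asp → go left; ant < ape → go left. Place as left child of ape.
Insert pig: pig > asp → go right; pig > elk → go right; pig > jay → go right. Place as right child of jay.
Insert owl: owl > asp → go right; owl > elk → go right; owl > jay → go right; owl < pig → go left. Place as left child of pig.
Insert rat: rat > asp → go right; rat > elk → go right; rat > jay → go right; rat > pig → go right. Place as right child of pig.

ant boa emu owl rat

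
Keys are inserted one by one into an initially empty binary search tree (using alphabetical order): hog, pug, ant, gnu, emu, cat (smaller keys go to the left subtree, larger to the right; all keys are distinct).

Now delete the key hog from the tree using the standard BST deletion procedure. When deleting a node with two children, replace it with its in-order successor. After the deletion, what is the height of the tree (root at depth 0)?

hog: root
pug: right child of hog (depth 1)
ant: left child of hog (depth 1)
gnu: right child of ant (depth 2)
emu: left child of gnu (depth 3)
cat: left child of emu (depth 4)

Delete hog (two children — replace with in-order successor).
After deletion, deepest node is cat at depth 4.

4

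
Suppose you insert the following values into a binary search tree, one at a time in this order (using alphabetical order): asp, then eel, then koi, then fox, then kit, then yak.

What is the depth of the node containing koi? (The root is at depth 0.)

Insert asp: tree is empty, so asp becomes the root.
Insert eel: eel > asp → go right. Place as right child of asp.
Insert koi: koi > asp → go right; koi > eel → go right. Place as right child of eel.
Insert fox: fox > asp → go right; fox > eel → go right; fox < koi → go left. Place as left child of koi.
Insert kit: kit > asp → go right; kit > eel → go right; kit < koi → go left; kit > fox → go right. Place as right child of fox.
Insert yak: yak > asp → go right; yak > eel → go right; yak > koi → go right. Place as right child of koi.

Path to koi: asp → eel → koi, which is 2 edges.

2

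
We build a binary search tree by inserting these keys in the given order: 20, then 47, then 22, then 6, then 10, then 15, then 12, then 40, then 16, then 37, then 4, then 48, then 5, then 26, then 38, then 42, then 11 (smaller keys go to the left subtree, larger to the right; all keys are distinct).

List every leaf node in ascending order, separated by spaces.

Insert 20: tree is empty, so 20 becomes the root.
Insert 47: 47 > 20 → go right. Place as right child of 20.
Insert 22: 22 > 20 → go right; 22 < 47 → go left. Place as left child of 47.
Insert 6: 6 < 20 → go left. Place as left child of 20.
Insert 10: 10 < 20 → go left; 10 > 6 → go right. Place as right child of 6.
Insert 15: 15 < 20 → go left; 15 > 6 → go right; 15 > 10 → go right. Place as right child of 10.
Insert 12: 12 < 20 → go left; 12 > 6 → go right; 12 > 10 → go right; 12 < 15 → go left. Place as left child of 15.
Insert 40: 40 > 20 → go right; 40 < 47 → go left; 40 > 22 → go right. Place as right child of 22.
Insert 16: 16 < 20 → go left; 16 > 6 → go right; 16 > 10 → go right; 16 > 15 → go right. Place as right child of 15.
Insert 37: 37 > 20 → go right; 37 < 47 → go left; 37 > 22 → go right; 37 < 40 → go left. Place as left child of 40.
Insert 4: 4 < 20 → go left; 4 < 6 → go left. Place as left child of 6.
Insert 48: 48 > 20 → go right; 48 > 47 → go right. Place as right child of 47.
Insert 5: 5 < 20 → go left; 5 < 6 → go left; 5 > 4 → go right. Place as right child of 4.
Insert 26: 26 > 20 → go right; 26 < 47 → go left; 26 > 22 → go right; 26 < 40 → go left; 26 < 37 → go left. Place as left child of 37.
Insert 38: 38 > 20 → go right; 38 < 47 → go left; 38 > 22 → go right; 38 < 40 → go left; 38 > 37 → go right. Place as right child of 37.
Insert 42: 42 > 20 → go right; 42 < 47 → go left; 42 > 22 → go right; 42 > 40 → go right. Place as right child of 40.
Insert 11: 11 < 20 → go left; 11 > 6 → go right; 11 > 10 → go right; 11 < 15 → go left; 11 < 12 → go left. Place as left child of 12.

5 11 16 26 38 42 48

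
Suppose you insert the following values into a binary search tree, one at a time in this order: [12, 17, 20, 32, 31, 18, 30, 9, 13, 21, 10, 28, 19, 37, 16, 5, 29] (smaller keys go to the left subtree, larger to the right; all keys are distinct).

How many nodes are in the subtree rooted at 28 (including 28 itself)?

2

Insert 12: tree is empty, so 12 becomes the root.
Insert 17: 17 > 12 → go right. Place as right child of 12.
Insert 20: 20 > 12 → go right; 20 > 17 → go right. Place as right child of 17.
Insert 32: 32 > 12 → go right; 32 > 17 → go right; 32 > 20 → go right. Place as right child of 20.
Insert 31: 31 > 12 → go right; 31 > 17 → go right; 31 > 20 → go right; 31 < 32 → go left. Place as left child of 32.
Insert 18: 18 > 12 → go right; 18 > 17 → go right; 18 < 20 → go left. Place as left child of 20.
Insert 30: 30 > 12 → go right; 30 > 17 → go right; 30 > 20 → go right; 30 < 32 → go left; 30 < 31 → go left. Place as left child of 31.
Insert 9: 9 < 12 → go left. Place as left child of 12.
Insert 13: 13 > 12 → go right; 13 < 17 → go left. Place as left child of 17.
Insert 21: 21 > 12 → go right; 21 > 17 → go right; 21 > 20 → go right; 21 < 32 → go left; 21 < 31 → go left; 21 < 30 → go left. Place as left child of 30.
Insert 10: 10 < 12 → go left; 10 > 9 → go right. Place as right child of 9.
Insert 28: 28 > 12 → go right; 28 > 17 → go right; 28 > 20 → go right; 28 < 32 → go left; 28 < 31 → go left; 28 < 30 → go left; 28 > 21 → go right. Place as right child of 21.
Insert 19: 19 > 12 → go right; 19 > 17 → go right; 19 < 20 → go left; 19 > 18 → go right. Place as right child of 18.
Insert 37: 37 > 12 → go right; 37 > 17 → go right; 37 > 20 → go right; 37 > 32 → go right. Place as right child of 32.
Insert 16: 16 > 12 → go right; 16 < 17 → go left; 16 > 13 → go right. Place as right child of 13.
Insert 5: 5 < 12 → go left; 5 < 9 → go left. Place as left child of 9.
Insert 29: 29 > 12 → go right; 29 > 17 → go right; 29 > 20 → go right; 29 < 32 → go left; 29 < 31 → go left; 29 < 30 → go left; 29 > 21 → go right; 29 > 28 → go right. Place as right child of 28.

Subtree rooted at 28 contains: 28, 29 — 2 nodes.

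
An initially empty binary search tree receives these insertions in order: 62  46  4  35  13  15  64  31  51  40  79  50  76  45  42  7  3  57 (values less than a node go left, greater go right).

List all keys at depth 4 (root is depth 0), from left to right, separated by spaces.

13 40

62: root
46: left child of 62 (depth 1)
4: left child of 46 (depth 2)
35: right child of 4 (depth 3)
13: left child of 35 (depth 4)
15: right child of 13 (depth 5)
64: right child of 62 (depth 1)
31: right child of 15 (depth 6)
51: right child of 46 (depth 2)
40: right child of 35 (depth 4)
79: right child of 64 (depth 2)
50: left child of 51 (depth 3)
76: left child of 79 (depth 3)
45: right child of 40 (depth 5)
42: left child of 45 (depth 6)
7: left child of 13 (depth 5)
3: left child of 4 (depth 3)
57: right child of 51 (depth 3)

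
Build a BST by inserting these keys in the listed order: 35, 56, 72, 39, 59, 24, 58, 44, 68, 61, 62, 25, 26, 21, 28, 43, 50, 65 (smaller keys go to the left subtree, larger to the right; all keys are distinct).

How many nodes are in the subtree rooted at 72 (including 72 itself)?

7

Insert 35: tree is empty, so 35 becomes the root.
Insert 56: 56 > 35 → go right. Place as right child of 35.
Insert 72: 72 > 35 → go right; 72 > 56 → go right. Place as right child of 56.
Insert 39: 39 > 35 → go right; 39 < 56 → go left. Place as left child of 56.
Insert 59: 59 > 35 → go right; 59 > 56 → go right; 59 < 72 → go left. Place as left child of 72.
Insert 24: 24 < 35 → go left. Place as left child of 35.
Insert 58: 58 > 35 → go right; 58 > 56 → go right; 58 < 72 → go left; 58 < 59 → go left. Place as left child of 59.
Insert 44: 44 > 35 → go right; 44 < 56 → go left; 44 > 39 → go right. Place as right child of 39.
Insert 68: 68 > 35 → go right; 68 > 56 → go right; 68 < 72 → go left; 68 > 59 → go right. Place as right child of 59.
Insert 61: 61 > 35 → go right; 61 > 56 → go right; 61 < 72 → go left; 61 > 59 → go right; 61 < 68 → go left. Place as left child of 68.
Insert 62: 62 > 35 → go right; 62 > 56 → go right; 62 < 72 → go left; 62 > 59 → go right; 62 < 68 → go left; 62 > 61 → go right. Place as right child of 61.
Insert 25: 25 < 35 → go left; 25 > 24 → go right. Place as right child of 24.
Insert 26: 26 < 35 → go left; 26 > 24 → go right; 26 > 25 → go right. Place as right child of 25.
Insert 21: 21 < 35 → go left; 21 < 24 → go left. Place as left child of 24.
Insert 28: 28 < 35 → go left; 28 > 24 → go right; 28 > 25 → go right; 28 > 26 → go right. Place as right child of 26.
Insert 43: 43 > 35 → go right; 43 < 56 → go left; 43 > 39 → go right; 43 < 44 → go left. Place as left child of 44.
Insert 50: 50 > 35 → go right; 50 < 56 → go left; 50 > 39 → go right; 50 > 44 → go right. Place as right child of 44.
Insert 65: 65 > 35 → go right; 65 > 56 → go right; 65 < 72 → go left; 65 > 59 → go right; 65 < 68 → go left; 65 > 61 → go right; 65 > 62 → go right. Place as right child of 62.

Subtree rooted at 72 contains: 72, 59, 58, 68, 61, 62, 65 — 7 nodes.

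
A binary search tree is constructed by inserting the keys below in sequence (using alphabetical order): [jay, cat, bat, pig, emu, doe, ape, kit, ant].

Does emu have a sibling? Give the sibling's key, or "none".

bat

Resulting structure (node: left, right):
  jay: L=cat, R=pig
  cat: L=bat, R=emu
  bat: L=ape, R=–
  pig: L=kit, R=–
  emu: L=doe, R=–
  doe: L=–, R=–
  ape: L=ant, R=–
  kit: L=–, R=–
  ant: L=–, R=–

emu's parent is cat; the other child of cat is bat.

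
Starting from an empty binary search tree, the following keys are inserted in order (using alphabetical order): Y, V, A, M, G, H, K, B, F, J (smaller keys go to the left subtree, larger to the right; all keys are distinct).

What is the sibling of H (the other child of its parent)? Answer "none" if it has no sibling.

B

Insert Y: tree is empty, so Y becomes the root.
Insert V: V < Y → go left. Place as left child of Y.
Insert A: A < Y → go left; A < V → go left. Place as left child of V.
Insert M: M < Y → go left; M < V → go left; M > A → go right. Place as right child of A.
Insert G: G < Y → go left; G < V → go left; G > A → go right; G < M → go left. Place as left child of M.
Insert H: H < Y → go left; H < V → go left; H > A → go right; H < M → go left; H > G → go right. Place as right child of G.
Insert K: K < Y → go left; K < V → go left; K > A → go right; K < M → go left; K > G → go right; K > H → go right. Place as right child of H.
Insert B: B < Y → go left; B < V → go left; B > A → go right; B < M → go left; B < G → go left. Place as left child of G.
Insert F: F < Y → go left; F < V → go left; F > A → go right; F < M → go left; F < G → go left; F > B → go right. Place as right child of B.
Insert J: J < Y → go left; J < V → go left; J > A → go right; J < M → go left; J > G → go right; J > H → go right; J < K → go left. Place as left child of K.

H's parent is G; the other child of G is B.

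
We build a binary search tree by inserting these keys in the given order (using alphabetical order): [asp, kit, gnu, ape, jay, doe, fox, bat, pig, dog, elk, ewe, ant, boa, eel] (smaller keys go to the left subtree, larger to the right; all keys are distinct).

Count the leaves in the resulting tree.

6

Insert asp: tree is empty, so asp becomes the root.
Insert kit: kit > asp → go right. Place as right child of asp.
Insert gnu: gnu > asp → go right; gnu < kit → go left. Place as left child of kit.
Insert ape: ape < asp → go left. Place as left child of asp.
Insert jay: jay > asp → go right; jay < kit → go left; jay > gnu → go right. Place as right child of gnu.
Insert doe: doe > asp → go right; doe < kit → go left; doe < gnu → go left. Place as left child of gnu.
Insert fox: fox > asp → go right; fox < kit → go left; fox < gnu → go left; fox > doe → go right. Place as right child of doe.
Insert bat: bat > asp → go right; bat < kit → go left; bat < gnu → go left; bat < doe → go left. Place as left child of doe.
Insert pig: pig > asp → go right; pig > kit → go right. Place as right child of kit.
Insert dog: dog > asp → go right; dog < kit → go left; dog < gnu → go left; dog > doe → go right; dog < fox → go left. Place as left child of fox.
Insert elk: elk > asp → go right; elk < kit → go left; elk < gnu → go left; elk > doe → go right; elk < fox → go left; elk > dog → go right. Place as right child of dog.
Insert ewe: ewe > asp → go right; ewe < kit → go left; ewe < gnu → go left; ewe > doe → go right; ewe < fox → go left; ewe > dog → go right; ewe > elk → go right. Place as right child of elk.
Insert ant: ant < asp → go left; ant < ape → go left. Place as left child of ape.
Insert boa: boa > asp → go right; boa < kit → go left; boa < gnu → go left; boa < doe → go left; boa > bat → go right. Place as right child of bat.
Insert eel: eel > asp → go right; eel < kit → go left; eel < gnu → go left; eel > doe → go right; eel < fox → go left; eel > dog → go right; eel < elk → go left. Place as left child of elk.

Leaves: ant, boa, eel, ewe, jay, pig — 6 in total.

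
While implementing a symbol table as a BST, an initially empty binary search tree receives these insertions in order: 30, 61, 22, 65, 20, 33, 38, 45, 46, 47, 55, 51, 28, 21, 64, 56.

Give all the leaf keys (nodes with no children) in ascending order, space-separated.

Insert 30: tree is empty, so 30 becomes the root.
Insert 61: 61 > 30 → go right. Place as right child of 30.
Insert 22: 22 < 30 → go left. Place as left child of 30.
Insert 65: 65 > 30 → go right; 65 > 61 → go right. Place as right child of 61.
Insert 20: 20 < 30 → go left; 20 < 22 → go left. Place as left child of 22.
Insert 33: 33 > 30 → go right; 33 < 61 → go left. Place as left child of 61.
Insert 38: 38 > 30 → go right; 38 < 61 → go left; 38 > 33 → go right. Place as right child of 33.
Insert 45: 45 > 30 → go right; 45 < 61 → go left; 45 > 33 → go right; 45 > 38 → go right. Place as right child of 38.
Insert 46: 46 > 30 → go right; 46 < 61 → go left; 46 > 33 → go right; 46 > 38 → go right; 46 > 45 → go right. Place as right child of 45.
Insert 47: 47 > 30 → go right; 47 < 61 → go left; 47 > 33 → go right; 47 > 38 → go right; 47 > 45 → go right; 47 > 46 → go right. Place as right child of 46.
Insert 55: 55 > 30 → go right; 55 < 61 → go left; 55 > 33 → go right; 55 > 38 → go right; 55 > 45 → go right; 55 > 46 → go right; 55 > 47 → go right. Place as right child of 47.
Insert 51: 51 > 30 → go right; 51 < 61 → go left; 51 > 33 → go right; 51 > 38 → go right; 51 > 45 → go right; 51 > 46 → go right; 51 > 47 → go right; 51 < 55 → go left. Place as left child of 55.
Insert 28: 28 < 30 → go left; 28 > 22 → go right. Place as right child of 22.
Insert 21: 21 < 30 → go left; 21 < 22 → go left; 21 > 20 → go right. Place as right child of 20.
Insert 64: 64 > 30 → go right; 64 > 61 → go right; 64 < 65 → go left. Place as left child of 65.
Insert 56: 56 > 30 → go right; 56 < 61 → go left; 56 > 33 → go right; 56 > 38 → go right; 56 > 45 → go right; 56 > 46 → go right; 56 > 47 → go right; 56 > 55 → go right. Place as right child of 55.

21 28 51 56 64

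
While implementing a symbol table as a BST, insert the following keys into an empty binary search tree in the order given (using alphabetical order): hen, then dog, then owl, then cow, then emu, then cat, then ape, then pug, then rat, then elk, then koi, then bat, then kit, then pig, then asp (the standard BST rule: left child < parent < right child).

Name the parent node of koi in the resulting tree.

owl

hen: root
dog: left child of hen (depth 1)
owl: right child of hen (depth 1)
cow: left child of dog (depth 2)
emu: right child of dog (depth 2)
cat: left child of cow (depth 3)
ape: left child of cat (depth 4)
pug: right child of owl (depth 2)
rat: right child of pug (depth 3)
elk: left child of emu (depth 3)
koi: left child of owl (depth 2)
bat: right child of ape (depth 5)
kit: left child of koi (depth 3)
pig: left child of pug (depth 3)
asp: left child of bat (depth 6)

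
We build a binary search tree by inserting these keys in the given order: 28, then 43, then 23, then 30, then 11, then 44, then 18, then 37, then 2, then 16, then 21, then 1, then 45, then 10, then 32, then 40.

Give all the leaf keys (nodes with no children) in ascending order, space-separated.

Resulting structure (node: left, right):
  28: L=23, R=43
  43: L=30, R=44
  23: L=11, R=–
  30: L=–, R=37
  11: L=2, R=18
  44: L=–, R=45
  18: L=16, R=21
  37: L=32, R=40
  2: L=1, R=10
  16: L=–, R=–
  21: L=–, R=–
  1: L=–, R=–
  45: L=–, R=–
  10: L=–, R=–
  32: L=–, R=–
  40: L=–, R=–

1 10 16 21 32 40 45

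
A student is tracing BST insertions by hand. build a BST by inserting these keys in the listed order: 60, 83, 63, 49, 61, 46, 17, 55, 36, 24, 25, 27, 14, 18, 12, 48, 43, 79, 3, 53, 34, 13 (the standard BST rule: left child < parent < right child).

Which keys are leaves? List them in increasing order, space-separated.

60: root
83: right child of 60 (depth 1)
63: left child of 83 (depth 2)
49: left child of 60 (depth 1)
61: left child of 63 (depth 3)
46: left child of 49 (depth 2)
17: left child of 46 (depth 3)
55: right child of 49 (depth 2)
36: right child of 17 (depth 4)
24: left child of 36 (depth 5)
25: right child of 24 (depth 6)
27: right child of 25 (depth 7)
14: left child of 17 (depth 4)
18: left child of 24 (depth 6)
12: left child of 14 (depth 5)
48: right child of 46 (depth 3)
43: right child of 36 (depth 5)
79: right child of 63 (depth 3)
3: left child of 12 (depth 6)
53: left child of 55 (depth 3)
34: right child of 27 (depth 8)
13: right child of 12 (depth 6)

3 13 18 34 43 48 53 61 79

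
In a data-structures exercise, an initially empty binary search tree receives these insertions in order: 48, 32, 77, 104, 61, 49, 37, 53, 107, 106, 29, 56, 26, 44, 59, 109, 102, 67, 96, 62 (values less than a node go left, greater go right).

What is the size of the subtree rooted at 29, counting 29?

Insert 48: tree is empty, so 48 becomes the root.
Insert 32: 32 < 48 → go left. Place as left child of 48.
Insert 77: 77 > 48 → go right. Place as right child of 48.
Insert 104: 104 > 48 → go right; 104 > 77 → go right. Place as right child of 77.
Insert 61: 61 > 48 → go right; 61 < 77 → go left. Place as left child of 77.
Insert 49: 49 > 48 → go right; 49 < 77 → go left; 49 < 61 → go left. Place as left child of 61.
Insert 37: 37 < 48 → go left; 37 > 32 → go right. Place as right child of 32.
Insert 53: 53 > 48 → go right; 53 < 77 → go left; 53 < 61 → go left; 53 > 49 → go right. Place as right child of 49.
Insert 107: 107 > 48 → go right; 107 > 77 → go right; 107 > 104 → go right. Place as right child of 104.
Insert 106: 106 > 48 → go right; 106 > 77 → go right; 106 > 104 → go right; 106 < 107 → go left. Place as left child of 107.
Insert 29: 29 < 48 → go left; 29 < 32 → go left. Place as left child of 32.
Insert 56: 56 > 48 → go right; 56 < 77 → go left; 56 < 61 → go left; 56 > 49 → go right; 56 > 53 → go right. Place as right child of 53.
Insert 26: 26 < 48 → go left; 26 < 32 → go left; 26 < 29 → go left. Place as left child of 29.
Insert 44: 44 < 48 → go left; 44 > 32 → go right; 44 > 37 → go right. Place as right child of 37.
Insert 59: 59 > 48 → go right; 59 < 77 → go left; 59 < 61 → go left; 59 > 49 → go right; 59 > 53 → go right; 59 > 56 → go right. Place as right child of 56.
Insert 109: 109 > 48 → go right; 109 > 77 → go right; 109 > 104 → go right; 109 > 107 → go right. Place as right child of 107.
Insert 102: 102 > 48 → go right; 102 > 77 → go right; 102 < 104 → go left. Place as left child of 104.
Insert 67: 67 > 48 → go right; 67 < 77 → go left; 67 > 61 → go right. Place as right child of 61.
Insert 96: 96 > 48 → go right; 96 > 77 → go right; 96 < 104 → go left; 96 < 102 → go left. Place as left child of 102.
Insert 62: 62 > 48 → go right; 62 < 77 → go left; 62 > 61 → go right; 62 < 67 → go left. Place as left child of 67.

Subtree rooted at 29 contains: 29, 26 — 2 nodes.

2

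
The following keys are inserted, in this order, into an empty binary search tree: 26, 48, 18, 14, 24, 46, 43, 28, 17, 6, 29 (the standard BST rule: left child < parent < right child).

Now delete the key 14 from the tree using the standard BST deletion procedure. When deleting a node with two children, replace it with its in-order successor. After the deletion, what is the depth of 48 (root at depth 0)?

1

26: root
48: right child of 26 (depth 1)
18: left child of 26 (depth 1)
14: left child of 18 (depth 2)
24: right child of 18 (depth 2)
46: left child of 48 (depth 2)
43: left child of 46 (depth 3)
28: left child of 43 (depth 4)
17: right child of 14 (depth 3)
6: left child of 14 (depth 3)
29: right child of 28 (depth 5)

Delete 14 (two children — replace with in-order successor).
After deletion, path to 48: 26 → 48.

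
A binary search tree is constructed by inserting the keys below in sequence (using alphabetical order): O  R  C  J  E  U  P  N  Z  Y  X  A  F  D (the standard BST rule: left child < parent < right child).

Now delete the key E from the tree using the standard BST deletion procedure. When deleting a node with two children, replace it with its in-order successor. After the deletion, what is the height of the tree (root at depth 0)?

5

O: root
R: right child of O (depth 1)
C: left child of O (depth 1)
J: right child of C (depth 2)
E: left child of J (depth 3)
U: right child of R (depth 2)
P: left child of R (depth 2)
N: right child of J (depth 3)
Z: right child of U (depth 3)
Y: left child of Z (depth 4)
X: left child of Y (depth 5)
A: left child of C (depth 2)
F: right child of E (depth 4)
D: left child of E (depth 4)

Delete E (two children — replace with in-order successor).
After deletion, deepest node is X at depth 5.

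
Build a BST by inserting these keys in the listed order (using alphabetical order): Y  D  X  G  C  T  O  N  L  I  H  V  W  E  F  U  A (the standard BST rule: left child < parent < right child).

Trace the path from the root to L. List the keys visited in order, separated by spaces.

Y D X G T O N L

Y: root
D: left child of Y (depth 1)
X: right child of D (depth 2)
G: left child of X (depth 3)
C: left child of D (depth 2)
T: right child of G (depth 4)
O: left child of T (depth 5)
N: left child of O (depth 6)
L: left child of N (depth 7)
I: left child of L (depth 8)
H: left child of I (depth 9)
V: right child of T (depth 5)
W: right child of V (depth 6)
E: left child of G (depth 4)
F: right child of E (depth 5)
U: left child of V (depth 6)
A: left child of C (depth 3)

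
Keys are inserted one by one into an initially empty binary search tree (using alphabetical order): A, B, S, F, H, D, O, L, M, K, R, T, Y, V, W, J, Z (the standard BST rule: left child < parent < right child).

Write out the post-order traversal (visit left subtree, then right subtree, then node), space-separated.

D J K M L R O H F W V Z Y T S B A

A: root
B: right child of A (depth 1)
S: right child of B (depth 2)
F: left child of S (depth 3)
H: right child of F (depth 4)
D: left child of F (depth 4)
O: right child of H (depth 5)
L: left child of O (depth 6)
M: right child of L (depth 7)
K: left child of L (depth 7)
R: right child of O (depth 6)
T: right child of S (depth 3)
Y: right child of T (depth 4)
V: left child of Y (depth 5)
W: right child of V (depth 6)
J: left child of K (depth 8)
Z: right child of Y (depth 5)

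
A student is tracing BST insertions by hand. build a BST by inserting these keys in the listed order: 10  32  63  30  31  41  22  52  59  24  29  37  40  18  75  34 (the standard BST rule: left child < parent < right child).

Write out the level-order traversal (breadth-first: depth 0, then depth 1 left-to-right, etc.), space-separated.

10 32 30 63 22 31 41 75 18 24 37 52 29 34 40 59

10: root
32: right child of 10 (depth 1)
63: right child of 32 (depth 2)
30: left child of 32 (depth 2)
31: right child of 30 (depth 3)
41: left child of 63 (depth 3)
22: left child of 30 (depth 3)
52: right child of 41 (depth 4)
59: right child of 52 (depth 5)
24: right child of 22 (depth 4)
29: right child of 24 (depth 5)
37: left child of 41 (depth 4)
40: right child of 37 (depth 5)
18: left child of 22 (depth 4)
75: right child of 63 (depth 3)
34: left child of 37 (depth 5)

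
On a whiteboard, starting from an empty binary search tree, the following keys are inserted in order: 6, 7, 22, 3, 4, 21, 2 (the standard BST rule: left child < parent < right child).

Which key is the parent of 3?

Insert 6: tree is empty, so 6 becomes the root.
Insert 7: 7 > 6 → go right. Place as right child of 6.
Insert 22: 22 > 6 → go right; 22 > 7 → go right. Place as right child of 7.
Insert 3: 3 < 6 → go left. Place as left child of 6.
Insert 4: 4 < 6 → go left; 4 > 3 → go right. Place as right child of 3.
Insert 21: 21 > 6 → go right; 21 > 7 → go right; 21 < 22 → go left. Place as left child of 22.
Insert 2: 2 < 6 → go left; 2 < 3 → go left. Place as left child of 3.

6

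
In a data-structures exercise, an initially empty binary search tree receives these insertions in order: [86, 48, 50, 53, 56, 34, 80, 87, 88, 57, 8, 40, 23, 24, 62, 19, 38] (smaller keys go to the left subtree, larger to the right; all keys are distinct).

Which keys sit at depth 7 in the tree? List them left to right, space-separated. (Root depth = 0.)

86: root
48: left child of 86 (depth 1)
50: right child of 48 (depth 2)
53: right child of 50 (depth 3)
56: right child of 53 (depth 4)
34: left child of 48 (depth 2)
80: right child of 56 (depth 5)
87: right child of 86 (depth 1)
88: right child of 87 (depth 2)
57: left child of 80 (depth 6)
8: left child of 34 (depth 3)
40: right child of 34 (depth 3)
23: right child of 8 (depth 4)
24: right child of 23 (depth 5)
62: right child of 57 (depth 7)
19: left child of 23 (depth 5)
38: left child of 40 (depth 4)

62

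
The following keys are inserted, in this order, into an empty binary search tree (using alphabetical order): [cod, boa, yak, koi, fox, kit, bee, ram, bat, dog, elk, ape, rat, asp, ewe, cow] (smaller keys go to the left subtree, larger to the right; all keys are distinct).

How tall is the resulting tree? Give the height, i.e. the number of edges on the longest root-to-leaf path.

6

cod: root
boa: left child of cod (depth 1)
yak: right child of cod (depth 1)
koi: left child of yak (depth 2)
fox: left child of koi (depth 3)
kit: right child of fox (depth 4)
bee: left child of boa (depth 2)
ram: right child of koi (depth 3)
bat: left child of bee (depth 3)
dog: left child of fox (depth 4)
elk: right child of dog (depth 5)
ape: left child of bat (depth 4)
rat: right child of ram (depth 4)
asp: right child of ape (depth 5)
ewe: right child of elk (depth 6)
cow: left child of dog (depth 5)

The deepest node is ewe at depth 6.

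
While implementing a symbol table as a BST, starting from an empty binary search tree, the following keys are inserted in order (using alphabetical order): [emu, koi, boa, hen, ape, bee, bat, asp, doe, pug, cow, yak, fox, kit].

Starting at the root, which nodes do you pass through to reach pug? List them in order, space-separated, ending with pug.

Insert emu: tree is empty, so emu becomes the root.
Insert koi: koi > emu → go right. Place as right child of emu.
Insert boa: boa < emu → go left. Place as left child of emu.
Insert hen: hen > emu → go right; hen < koi → go left. Place as left child of koi.
Insert ape: ape < emu → go left; ape < boa → go left. Place as left child of boa.
Insert bee: bee < emu → go left; bee < boa → go left; bee > ape → go right. Place as right child of ape.
Insert bat: bat < emu → go left; bat < boa → go left; bat > ape → go right; bat < bee → go left. Place as left child of bee.
Insert asp: asp < emu → go left; asp < boa → go left; asp > ape → go right; asp < bee → go left; asp < bat → go left. Place as left child of bat.
Insert doe: doe < emu → go left; doe > boa → go right. Place as right child of boa.
Insert pug: pug > emu → go right; pug > koi → go right. Place as right child of koi.
Insert cow: cow < emu → go left; cow > boa → go right; cow < doe → go left. Place as left child of doe.
Insert yak: yak > emu → go right; yak > koi → go right; yak > pug → go right. Place as right child of pug.
Insert fox: fox > emu → go right; fox < koi → go left; fox < hen → go left. Place as left child of hen.
Insert kit: kit > emu → go right; kit < koi → go left; kit > hen → go right. Place as right child of hen.

emu koi pug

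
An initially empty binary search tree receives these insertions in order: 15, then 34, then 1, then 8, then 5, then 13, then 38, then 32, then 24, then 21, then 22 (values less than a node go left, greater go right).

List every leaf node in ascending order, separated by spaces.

5 13 22 38

Insert 15: tree is empty, so 15 becomes the root.
Insert 34: 34 > 15 → go right. Place as right child of 15.
Insert 1: 1 < 15 → go left. Place as left child of 15.
Insert 8: 8 < 15 → go left; 8 > 1 → go right. Place as right child of 1.
Insert 5: 5 < 15 → go left; 5 > 1 → go right; 5 < 8 → go left. Place as left child of 8.
Insert 13: 13 < 15 → go left; 13 > 1 → go right; 13 > 8 → go right. Place as right child of 8.
Insert 38: 38 > 15 → go right; 38 > 34 → go right. Place as right child of 34.
Insert 32: 32 > 15 → go right; 32 < 34 → go left. Place as left child of 34.
Insert 24: 24 > 15 → go right; 24 < 34 → go left; 24 < 32 → go left. Place as left child of 32.
Insert 21: 21 > 15 → go right; 21 < 34 → go left; 21 < 32 → go left; 21 < 24 → go left. Place as left child of 24.
Insert 22: 22 > 15 → go right; 22 < 34 → go left; 22 < 32 → go left; 22 < 24 → go left; 22 > 21 → go right. Place as right child of 21.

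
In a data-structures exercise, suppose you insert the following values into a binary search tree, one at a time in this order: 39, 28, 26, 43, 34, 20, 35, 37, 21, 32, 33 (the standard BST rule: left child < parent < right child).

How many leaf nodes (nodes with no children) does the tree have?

4

Insert 39: tree is empty, so 39 becomes the root.
Insert 28: 28 < 39 → go left. Place as left child of 39.
Insert 26: 26 < 39 → go left; 26 < 28 → go left. Place as left child of 28.
Insert 43: 43 > 39 → go right. Place as right child of 39.
Insert 34: 34 < 39 → go left; 34 > 28 → go right. Place as right child of 28.
Insert 20: 20 < 39 → go left; 20 < 28 → go left; 20 < 26 → go left. Place as left child of 26.
Insert 35: 35 < 39 → go left; 35 > 28 → go right; 35 > 34 → go right. Place as right child of 34.
Insert 37: 37 < 39 → go left; 37 > 28 → go right; 37 > 34 → go right; 37 > 35 → go right. Place as right child of 35.
Insert 21: 21 < 39 → go left; 21 < 28 → go left; 21 < 26 → go left; 21 > 20 → go right. Place as right child of 20.
Insert 32: 32 < 39 → go left; 32 > 28 → go right; 32 < 34 → go left. Place as left child of 34.
Insert 33: 33 < 39 → go left; 33 > 28 → go right; 33 < 34 → go left; 33 > 32 → go right. Place as right child of 32.

Leaves: 21, 33, 37, 43 — 4 in total.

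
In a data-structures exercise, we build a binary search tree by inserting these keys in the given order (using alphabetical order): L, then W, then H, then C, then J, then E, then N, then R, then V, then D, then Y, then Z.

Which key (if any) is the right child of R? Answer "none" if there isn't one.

V

L: root
W: right child of L (depth 1)
H: left child of L (depth 1)
C: left child of H (depth 2)
J: right child of H (depth 2)
E: right child of C (depth 3)
N: left child of W (depth 2)
R: right child of N (depth 3)
V: right child of R (depth 4)
D: left child of E (depth 4)
Y: right child of W (depth 2)
Z: right child of Y (depth 3)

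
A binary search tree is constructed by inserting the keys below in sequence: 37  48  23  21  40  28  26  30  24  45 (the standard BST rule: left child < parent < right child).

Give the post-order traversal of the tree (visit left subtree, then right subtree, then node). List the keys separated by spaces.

Insert 37: tree is empty, so 37 becomes the root.
Insert 48: 48 > 37 → go right. Place as right child of 37.
Insert 23: 23 < 37 → go left. Place as left child of 37.
Insert 21: 21 < 37 → go left; 21 < 23 → go left. Place as left child of 23.
Insert 40: 40 > 37 → go right; 40 < 48 → go left. Place as left child of 48.
Insert 28: 28 < 37 → go left; 28 > 23 → go right. Place as right child of 23.
Insert 26: 26 < 37 → go left; 26 > 23 → go right; 26 < 28 → go left. Place as left child of 28.
Insert 30: 30 < 37 → go left; 30 > 23 → go right; 30 > 28 → go right. Place as right child of 28.
Insert 24: 24 < 37 → go left; 24 > 23 → go right; 24 < 28 → go left; 24 < 26 → go left. Place as left child of 26.
Insert 45: 45 > 37 → go right; 45 < 48 → go left; 45 > 40 → go right. Place as right child of 40.

21 24 26 30 28 23 45 40 48 37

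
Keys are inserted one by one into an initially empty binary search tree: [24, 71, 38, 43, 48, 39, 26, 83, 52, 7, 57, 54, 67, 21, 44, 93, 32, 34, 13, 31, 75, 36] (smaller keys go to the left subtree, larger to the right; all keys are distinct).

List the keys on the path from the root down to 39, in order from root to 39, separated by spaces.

24: root
71: right child of 24 (depth 1)
38: left child of 71 (depth 2)
43: right child of 38 (depth 3)
48: right child of 43 (depth 4)
39: left child of 43 (depth 4)
26: left child of 38 (depth 3)
83: right child of 71 (depth 2)
52: right child of 48 (depth 5)
7: left child of 24 (depth 1)
57: right child of 52 (depth 6)
54: left child of 57 (depth 7)
67: right child of 57 (depth 7)
21: right child of 7 (depth 2)
44: left child of 48 (depth 5)
93: right child of 83 (depth 3)
32: right child of 26 (depth 4)
34: right child of 32 (depth 5)
13: left child of 21 (depth 3)
31: left child of 32 (depth 5)
75: left child of 83 (depth 3)
36: right child of 34 (depth 6)

24 71 38 43 39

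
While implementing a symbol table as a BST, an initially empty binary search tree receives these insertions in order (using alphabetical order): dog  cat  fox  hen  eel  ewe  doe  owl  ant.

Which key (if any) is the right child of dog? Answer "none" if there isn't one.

Resulting structure (node: left, right):
  dog: L=cat, R=fox
  cat: L=ant, R=doe
  fox: L=eel, R=hen
  hen: L=–, R=owl
  eel: L=–, R=ewe
  ewe: L=–, R=–
  doe: L=–, R=–
  owl: L=–, R=–
  ant: L=–, R=–

fox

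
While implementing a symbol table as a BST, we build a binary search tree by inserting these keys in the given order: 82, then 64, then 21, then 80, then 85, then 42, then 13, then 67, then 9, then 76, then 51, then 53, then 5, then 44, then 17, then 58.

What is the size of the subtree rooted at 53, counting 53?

82: root
64: left child of 82 (depth 1)
21: left child of 64 (depth 2)
80: right child of 64 (depth 2)
85: right child of 82 (depth 1)
42: right child of 21 (depth 3)
13: left child of 21 (depth 3)
67: left child of 80 (depth 3)
9: left child of 13 (depth 4)
76: right child of 67 (depth 4)
51: right child of 42 (depth 4)
53: right child of 51 (depth 5)
5: left child of 9 (depth 5)
44: left child of 51 (depth 5)
17: right child of 13 (depth 4)
58: right child of 53 (depth 6)

Subtree rooted at 53 contains: 53, 58 — 2 nodes.

2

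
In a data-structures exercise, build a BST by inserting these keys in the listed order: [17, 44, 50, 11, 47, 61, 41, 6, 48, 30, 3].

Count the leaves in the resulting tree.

4

Resulting structure (node: left, right):
  17: L=11, R=44
  44: L=41, R=50
  50: L=47, R=61
  11: L=6, R=–
  47: L=–, R=48
  61: L=–, R=–
  41: L=30, R=–
  6: L=3, R=–
  48: L=–, R=–
  30: L=–, R=–
  3: L=–, R=–

Leaves: 3, 30, 48, 61 — 4 in total.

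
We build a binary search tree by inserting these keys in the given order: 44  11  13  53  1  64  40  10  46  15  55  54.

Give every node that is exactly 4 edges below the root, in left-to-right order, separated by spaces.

Resulting structure (node: left, right):
  44: L=11, R=53
  11: L=1, R=13
  13: L=–, R=40
  53: L=46, R=64
  1: L=–, R=10
  64: L=55, R=–
  40: L=15, R=–
  10: L=–, R=–
  46: L=–, R=–
  15: L=–, R=–
  55: L=54, R=–
  54: L=–, R=–

15 54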